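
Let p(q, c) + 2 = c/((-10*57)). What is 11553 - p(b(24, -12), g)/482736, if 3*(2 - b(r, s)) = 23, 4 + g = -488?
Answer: 44151637989/3821660 ≈ 11553.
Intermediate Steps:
g = -492 (g = -4 - 488 = -492)
b(r, s) = -17/3 (b(r, s) = 2 - ⅓*23 = 2 - 23/3 = -17/3)
p(q, c) = -2 - c/570 (p(q, c) = -2 + c/((-10*57)) = -2 + c/(-570) = -2 + c*(-1/570) = -2 - c/570)
11553 - p(b(24, -12), g)/482736 = 11553 - (-2 - 1/570*(-492))/482736 = 11553 - (-2 + 82/95)/482736 = 11553 - (-108)/(95*482736) = 11553 - 1*(-9/3821660) = 11553 + 9/3821660 = 44151637989/3821660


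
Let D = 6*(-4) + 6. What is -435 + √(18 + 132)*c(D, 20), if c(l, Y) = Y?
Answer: -435 + 100*√6 ≈ -190.05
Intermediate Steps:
D = -18 (D = -24 + 6 = -18)
-435 + √(18 + 132)*c(D, 20) = -435 + √(18 + 132)*20 = -435 + √150*20 = -435 + (5*√6)*20 = -435 + 100*√6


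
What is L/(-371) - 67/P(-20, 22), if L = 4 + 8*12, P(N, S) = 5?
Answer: -25357/1855 ≈ -13.670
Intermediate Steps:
L = 100 (L = 4 + 96 = 100)
L/(-371) - 67/P(-20, 22) = 100/(-371) - 67/5 = 100*(-1/371) - 67*1/5 = -100/371 - 67/5 = -25357/1855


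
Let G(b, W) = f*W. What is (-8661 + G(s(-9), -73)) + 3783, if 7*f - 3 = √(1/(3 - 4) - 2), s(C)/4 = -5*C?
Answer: -34365/7 - 73*I*√3/7 ≈ -4909.3 - 18.063*I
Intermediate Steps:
s(C) = -20*C (s(C) = 4*(-5*C) = -20*C)
f = 3/7 + I*√3/7 (f = 3/7 + √(1/(3 - 4) - 2)/7 = 3/7 + √(1/(-1) - 2)/7 = 3/7 + √(-1 - 2)/7 = 3/7 + √(-3)/7 = 3/7 + (I*√3)/7 = 3/7 + I*√3/7 ≈ 0.42857 + 0.24744*I)
G(b, W) = W*(3/7 + I*√3/7) (G(b, W) = (3/7 + I*√3/7)*W = W*(3/7 + I*√3/7))
(-8661 + G(s(-9), -73)) + 3783 = (-8661 + (⅐)*(-73)*(3 + I*√3)) + 3783 = (-8661 + (-219/7 - 73*I*√3/7)) + 3783 = (-60846/7 - 73*I*√3/7) + 3783 = -34365/7 - 73*I*√3/7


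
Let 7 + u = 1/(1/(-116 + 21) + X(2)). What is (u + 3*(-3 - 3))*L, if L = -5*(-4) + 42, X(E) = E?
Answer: -287060/189 ≈ -1518.8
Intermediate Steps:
L = 62 (L = 20 + 42 = 62)
u = -1228/189 (u = -7 + 1/(1/(-116 + 21) + 2) = -7 + 1/(1/(-95) + 2) = -7 + 1/(-1/95 + 2) = -7 + 1/(189/95) = -7 + 95/189 = -1228/189 ≈ -6.4974)
(u + 3*(-3 - 3))*L = (-1228/189 + 3*(-3 - 3))*62 = (-1228/189 + 3*(-6))*62 = (-1228/189 - 18)*62 = -4630/189*62 = -287060/189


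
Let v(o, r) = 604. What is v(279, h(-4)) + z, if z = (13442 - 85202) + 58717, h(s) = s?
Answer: -12439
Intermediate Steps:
z = -13043 (z = -71760 + 58717 = -13043)
v(279, h(-4)) + z = 604 - 13043 = -12439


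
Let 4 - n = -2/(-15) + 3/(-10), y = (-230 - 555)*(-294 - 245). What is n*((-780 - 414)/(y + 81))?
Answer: -4975/423196 ≈ -0.011756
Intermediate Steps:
y = 423115 (y = -785*(-539) = 423115)
n = 25/6 (n = 4 - (-2/(-15) + 3/(-10)) = 4 - (-2*(-1/15) + 3*(-⅒)) = 4 - (2/15 - 3/10) = 4 - 1*(-⅙) = 4 + ⅙ = 25/6 ≈ 4.1667)
n*((-780 - 414)/(y + 81)) = 25*((-780 - 414)/(423115 + 81))/6 = 25*(-1194/423196)/6 = 25*(-1194*1/423196)/6 = (25/6)*(-597/211598) = -4975/423196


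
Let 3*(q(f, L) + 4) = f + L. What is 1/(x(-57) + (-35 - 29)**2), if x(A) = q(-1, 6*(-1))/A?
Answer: 9/36865 ≈ 0.00024413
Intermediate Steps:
q(f, L) = -4 + L/3 + f/3 (q(f, L) = -4 + (f + L)/3 = -4 + (L + f)/3 = -4 + (L/3 + f/3) = -4 + L/3 + f/3)
x(A) = -19/(3*A) (x(A) = (-4 + (6*(-1))/3 + (1/3)*(-1))/A = (-4 + (1/3)*(-6) - 1/3)/A = (-4 - 2 - 1/3)/A = -19/(3*A))
1/(x(-57) + (-35 - 29)**2) = 1/(-19/3/(-57) + (-35 - 29)**2) = 1/(-19/3*(-1/57) + (-64)**2) = 1/(1/9 + 4096) = 1/(36865/9) = 9/36865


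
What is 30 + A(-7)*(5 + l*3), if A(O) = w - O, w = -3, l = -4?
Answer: 2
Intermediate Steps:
A(O) = -3 - O
30 + A(-7)*(5 + l*3) = 30 + (-3 - 1*(-7))*(5 - 4*3) = 30 + (-3 + 7)*(5 - 12) = 30 + 4*(-7) = 30 - 28 = 2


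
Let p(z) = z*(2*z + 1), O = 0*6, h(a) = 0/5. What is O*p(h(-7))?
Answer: 0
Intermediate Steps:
h(a) = 0 (h(a) = 0*(⅕) = 0)
O = 0
p(z) = z*(1 + 2*z)
O*p(h(-7)) = 0*(0*(1 + 2*0)) = 0*(0*(1 + 0)) = 0*(0*1) = 0*0 = 0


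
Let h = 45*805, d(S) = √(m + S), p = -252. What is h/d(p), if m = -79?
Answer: -36225*I*√331/331 ≈ -1991.1*I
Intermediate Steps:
d(S) = √(-79 + S)
h = 36225
h/d(p) = 36225/(√(-79 - 252)) = 36225/(√(-331)) = 36225/((I*√331)) = 36225*(-I*√331/331) = -36225*I*√331/331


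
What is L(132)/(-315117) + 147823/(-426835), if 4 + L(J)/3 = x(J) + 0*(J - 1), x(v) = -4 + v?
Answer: -15580107637/44834321565 ≈ -0.34750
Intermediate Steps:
L(J) = -24 + 3*J (L(J) = -12 + 3*((-4 + J) + 0*(J - 1)) = -12 + 3*((-4 + J) + 0*(-1 + J)) = -12 + 3*((-4 + J) + 0) = -12 + 3*(-4 + J) = -12 + (-12 + 3*J) = -24 + 3*J)
L(132)/(-315117) + 147823/(-426835) = (-24 + 3*132)/(-315117) + 147823/(-426835) = (-24 + 396)*(-1/315117) + 147823*(-1/426835) = 372*(-1/315117) - 147823/426835 = -124/105039 - 147823/426835 = -15580107637/44834321565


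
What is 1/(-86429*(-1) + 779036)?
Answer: 1/865465 ≈ 1.1554e-6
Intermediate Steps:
1/(-86429*(-1) + 779036) = 1/(86429 + 779036) = 1/865465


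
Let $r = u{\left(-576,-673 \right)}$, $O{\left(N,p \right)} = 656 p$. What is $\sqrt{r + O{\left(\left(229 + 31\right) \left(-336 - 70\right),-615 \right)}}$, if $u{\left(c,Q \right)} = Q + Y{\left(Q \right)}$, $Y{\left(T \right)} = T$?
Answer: $i \sqrt{404786} \approx 636.23 i$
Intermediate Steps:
$u{\left(c,Q \right)} = 2 Q$ ($u{\left(c,Q \right)} = Q + Q = 2 Q$)
$r = -1346$ ($r = 2 \left(-673\right) = -1346$)
$\sqrt{r + O{\left(\left(229 + 31\right) \left(-336 - 70\right),-615 \right)}} = \sqrt{-1346 + 656 \left(-615\right)} = \sqrt{-1346 - 403440} = \sqrt{-404786} = i \sqrt{404786}$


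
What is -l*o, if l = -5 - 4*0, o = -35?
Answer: -175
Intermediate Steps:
l = -5 (l = -5 + 0 = -5)
-l*o = -(-5)*(-35) = -1*175 = -175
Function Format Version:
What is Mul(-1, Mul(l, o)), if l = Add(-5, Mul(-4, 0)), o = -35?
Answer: -175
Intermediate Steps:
l = -5 (l = Add(-5, 0) = -5)
Mul(-1, Mul(l, o)) = Mul(-1, Mul(-5, -35)) = Mul(-1, 175) = -175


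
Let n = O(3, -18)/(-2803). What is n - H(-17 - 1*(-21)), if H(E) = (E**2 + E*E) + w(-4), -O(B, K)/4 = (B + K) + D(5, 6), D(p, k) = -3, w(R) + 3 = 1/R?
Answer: -322633/11212 ≈ -28.776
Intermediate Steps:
w(R) = -3 + 1/R
O(B, K) = 12 - 4*B - 4*K (O(B, K) = -4*((B + K) - 3) = -4*(-3 + B + K) = 12 - 4*B - 4*K)
H(E) = -13/4 + 2*E**2 (H(E) = (E**2 + E*E) + (-3 + 1/(-4)) = (E**2 + E**2) + (-3 - 1/4) = 2*E**2 - 13/4 = -13/4 + 2*E**2)
n = -72/2803 (n = (12 - 4*3 - 4*(-18))/(-2803) = (12 - 12 + 72)*(-1/2803) = 72*(-1/2803) = -72/2803 ≈ -0.025687)
n - H(-17 - 1*(-21)) = -72/2803 - (-13/4 + 2*(-17 - 1*(-21))**2) = -72/2803 - (-13/4 + 2*(-17 + 21)**2) = -72/2803 - (-13/4 + 2*4**2) = -72/2803 - (-13/4 + 2*16) = -72/2803 - (-13/4 + 32) = -72/2803 - 1*115/4 = -72/2803 - 115/4 = -322633/11212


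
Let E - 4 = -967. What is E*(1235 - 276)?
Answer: -923517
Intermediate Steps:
E = -963 (E = 4 - 967 = -963)
E*(1235 - 276) = -963*(1235 - 276) = -963*959 = -923517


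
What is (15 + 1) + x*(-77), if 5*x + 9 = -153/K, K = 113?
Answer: 19826/113 ≈ 175.45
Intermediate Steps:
x = -234/113 (x = -9/5 + (-153/113)/5 = -9/5 + (-153*1/113)/5 = -9/5 + (⅕)*(-153/113) = -9/5 - 153/565 = -234/113 ≈ -2.0708)
(15 + 1) + x*(-77) = (15 + 1) - 234/113*(-77) = 16 + 18018/113 = 19826/113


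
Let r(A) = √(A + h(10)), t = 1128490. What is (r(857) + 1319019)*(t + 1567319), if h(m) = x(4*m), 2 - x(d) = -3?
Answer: 3555823291371 + 2695809*√862 ≈ 3.5559e+12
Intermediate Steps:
x(d) = 5 (x(d) = 2 - 1*(-3) = 2 + 3 = 5)
h(m) = 5
r(A) = √(5 + A) (r(A) = √(A + 5) = √(5 + A))
(r(857) + 1319019)*(t + 1567319) = (√(5 + 857) + 1319019)*(1128490 + 1567319) = (√862 + 1319019)*2695809 = (1319019 + √862)*2695809 = 3555823291371 + 2695809*√862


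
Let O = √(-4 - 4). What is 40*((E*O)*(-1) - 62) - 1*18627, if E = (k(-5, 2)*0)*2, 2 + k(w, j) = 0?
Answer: -21107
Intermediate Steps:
k(w, j) = -2 (k(w, j) = -2 + 0 = -2)
O = 2*I*√2 (O = √(-8) = 2*I*√2 ≈ 2.8284*I)
E = 0 (E = -2*0*2 = 0*2 = 0)
40*((E*O)*(-1) - 62) - 1*18627 = 40*((0*(2*I*√2))*(-1) - 62) - 1*18627 = 40*(0*(-1) - 62) - 18627 = 40*(0 - 62) - 18627 = 40*(-62) - 18627 = -2480 - 18627 = -21107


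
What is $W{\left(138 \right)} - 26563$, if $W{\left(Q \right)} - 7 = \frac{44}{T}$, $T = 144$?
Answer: $- \frac{956005}{36} \approx -26556.0$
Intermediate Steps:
$W{\left(Q \right)} = \frac{263}{36}$ ($W{\left(Q \right)} = 7 + \frac{44}{144} = 7 + 44 \cdot \frac{1}{144} = 7 + \frac{11}{36} = \frac{263}{36}$)
$W{\left(138 \right)} - 26563 = \frac{263}{36} - 26563 = - \frac{956005}{36}$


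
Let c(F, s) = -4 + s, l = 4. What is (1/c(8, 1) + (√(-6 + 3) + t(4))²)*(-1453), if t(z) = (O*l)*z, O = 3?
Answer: -10028606/3 - 139488*I*√3 ≈ -3.3429e+6 - 2.416e+5*I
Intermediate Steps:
t(z) = 12*z (t(z) = (3*4)*z = 12*z)
(1/c(8, 1) + (√(-6 + 3) + t(4))²)*(-1453) = (1/(-4 + 1) + (√(-6 + 3) + 12*4)²)*(-1453) = (1/(-3) + (√(-3) + 48)²)*(-1453) = (-⅓ + (I*√3 + 48)²)*(-1453) = (-⅓ + (48 + I*√3)²)*(-1453) = 1453/3 - 1453*(48 + I*√3)²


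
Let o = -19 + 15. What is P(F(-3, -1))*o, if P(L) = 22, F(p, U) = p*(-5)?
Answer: -88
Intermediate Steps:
F(p, U) = -5*p
o = -4
P(F(-3, -1))*o = 22*(-4) = -88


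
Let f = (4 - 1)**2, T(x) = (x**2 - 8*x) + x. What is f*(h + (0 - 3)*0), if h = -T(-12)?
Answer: -2052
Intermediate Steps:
T(x) = x**2 - 7*x
h = -228 (h = -(-12)*(-7 - 12) = -(-12)*(-19) = -1*228 = -228)
f = 9 (f = 3**2 = 9)
f*(h + (0 - 3)*0) = 9*(-228 + (0 - 3)*0) = 9*(-228 - 3*0) = 9*(-228 + 0) = 9*(-228) = -2052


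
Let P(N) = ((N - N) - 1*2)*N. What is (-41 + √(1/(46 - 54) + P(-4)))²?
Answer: 13511/8 - 123*√14/2 ≈ 1458.8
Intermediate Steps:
P(N) = -2*N (P(N) = (0 - 2)*N = -2*N)
(-41 + √(1/(46 - 54) + P(-4)))² = (-41 + √(1/(46 - 54) - 2*(-4)))² = (-41 + √(1/(-8) + 8))² = (-41 + √(-⅛ + 8))² = (-41 + √(63/8))² = (-41 + 3*√14/4)²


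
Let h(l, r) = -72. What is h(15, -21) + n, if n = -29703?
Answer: -29775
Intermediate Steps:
h(15, -21) + n = -72 - 29703 = -29775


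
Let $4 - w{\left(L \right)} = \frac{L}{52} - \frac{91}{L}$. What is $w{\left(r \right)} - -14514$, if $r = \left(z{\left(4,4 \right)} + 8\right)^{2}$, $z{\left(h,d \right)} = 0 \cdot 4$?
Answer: $\frac{12079135}{832} \approx 14518.0$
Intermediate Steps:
$z{\left(h,d \right)} = 0$
$r = 64$ ($r = \left(0 + 8\right)^{2} = 8^{2} = 64$)
$w{\left(L \right)} = 4 + \frac{91}{L} - \frac{L}{52}$ ($w{\left(L \right)} = 4 - \left(\frac{L}{52} - \frac{91}{L}\right) = 4 - \left(- \frac{91}{L} + \frac{L}{52}\right) = 4 + \frac{91}{L} - \frac{L}{52}$)
$w{\left(r \right)} - -14514 = \left(4 + \frac{91}{64} - \frac{16}{13}\right) - -14514 = \left(4 + 91 \cdot \frac{1}{64} - \frac{16}{13}\right) + 14514 = \left(4 + \frac{91}{64} - \frac{16}{13}\right) + 14514 = \frac{3487}{832} + 14514 = \frac{12079135}{832}$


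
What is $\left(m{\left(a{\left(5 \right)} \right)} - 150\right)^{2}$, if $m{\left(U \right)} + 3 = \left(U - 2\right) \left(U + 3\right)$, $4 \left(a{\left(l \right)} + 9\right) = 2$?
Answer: $\frac{145161}{16} \approx 9072.6$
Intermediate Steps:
$a{\left(l \right)} = - \frac{17}{2}$ ($a{\left(l \right)} = -9 + \frac{1}{4} \cdot 2 = -9 + \frac{1}{2} = - \frac{17}{2}$)
$m{\left(U \right)} = -3 + \left(-2 + U\right) \left(3 + U\right)$ ($m{\left(U \right)} = -3 + \left(U - 2\right) \left(U + 3\right) = -3 + \left(-2 + U\right) \left(3 + U\right)$)
$\left(m{\left(a{\left(5 \right)} \right)} - 150\right)^{2} = \left(\left(-9 - \frac{17}{2} + \left(- \frac{17}{2}\right)^{2}\right) - 150\right)^{2} = \left(\left(-9 - \frac{17}{2} + \frac{289}{4}\right) - 150\right)^{2} = \left(\frac{219}{4} - 150\right)^{2} = \left(- \frac{381}{4}\right)^{2} = \frac{145161}{16}$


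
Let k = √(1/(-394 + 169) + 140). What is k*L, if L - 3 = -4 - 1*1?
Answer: -2*√31499/15 ≈ -23.664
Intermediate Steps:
k = √31499/15 (k = √(1/(-225) + 140) = √(-1/225 + 140) = √(31499/225) = √31499/15 ≈ 11.832)
L = -2 (L = 3 + (-4 - 1*1) = 3 + (-4 - 1) = 3 - 5 = -2)
k*L = (√31499/15)*(-2) = -2*√31499/15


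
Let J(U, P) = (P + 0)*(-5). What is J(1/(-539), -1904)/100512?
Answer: 595/6282 ≈ 0.094715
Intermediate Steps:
J(U, P) = -5*P (J(U, P) = P*(-5) = -5*P)
J(1/(-539), -1904)/100512 = -5*(-1904)/100512 = 9520*(1/100512) = 595/6282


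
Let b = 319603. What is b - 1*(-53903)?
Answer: 373506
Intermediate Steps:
b - 1*(-53903) = 319603 - 1*(-53903) = 319603 + 53903 = 373506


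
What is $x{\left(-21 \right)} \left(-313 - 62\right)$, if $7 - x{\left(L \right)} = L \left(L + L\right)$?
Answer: $328125$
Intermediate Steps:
$x{\left(L \right)} = 7 - 2 L^{2}$ ($x{\left(L \right)} = 7 - L \left(L + L\right) = 7 - L 2 L = 7 - 2 L^{2}$)
$x{\left(-21 \right)} \left(-313 - 62\right) = \left(7 - 2 \left(-21\right)^{2}\right) \left(-313 - 62\right) = \left(7 - 882\right) \left(-375\right) = \left(-875\right) \left(-375\right) = 328125$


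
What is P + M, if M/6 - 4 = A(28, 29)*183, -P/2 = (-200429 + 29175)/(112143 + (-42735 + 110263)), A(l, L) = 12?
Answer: 2371999708/179671 ≈ 13202.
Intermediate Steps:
P = 342508/179671 (P = -2*(-200429 + 29175)/(112143 + (-42735 + 110263)) = -(-342508)/(112143 + 67528) = -(-342508)/179671 = -2*(-171254/179671) = 342508/179671 ≈ 1.9063)
M = 13200 (M = 24 + 6*(12*183) = 24 + 6*2196 = 24 + 13176 = 13200)
P + M = 342508/179671 + 13200 = 2371999708/179671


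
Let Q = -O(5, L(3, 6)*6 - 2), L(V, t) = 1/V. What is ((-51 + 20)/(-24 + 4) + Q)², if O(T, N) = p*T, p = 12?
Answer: 1366561/400 ≈ 3416.4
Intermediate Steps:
O(T, N) = 12*T
Q = -60 (Q = -12*5 = -1*60 = -60)
((-51 + 20)/(-24 + 4) + Q)² = ((-51 + 20)/(-24 + 4) - 60)² = (-31/(-20) - 60)² = (-31*(-1/20) - 60)² = (31/20 - 60)² = (-1169/20)² = 1366561/400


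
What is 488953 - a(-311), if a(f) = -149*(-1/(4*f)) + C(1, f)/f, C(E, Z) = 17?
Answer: 608257749/1244 ≈ 4.8895e+5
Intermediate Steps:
a(f) = 217/(4*f) (a(f) = -149*(-1/(4*f)) + 17/f = -(-149)/(4*f) + 17/f = 149/(4*f) + 17/f = 217/(4*f))
488953 - a(-311) = 488953 - 217/(4*(-311)) = 488953 - 217*(-1)/(4*311) = 488953 - 1*(-217/1244) = 488953 + 217/1244 = 608257749/1244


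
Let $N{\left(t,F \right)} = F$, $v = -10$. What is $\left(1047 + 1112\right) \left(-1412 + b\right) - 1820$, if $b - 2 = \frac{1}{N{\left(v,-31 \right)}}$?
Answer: $- \frac{94428469}{31} \approx -3.0461 \cdot 10^{6}$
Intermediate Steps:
$b = \frac{61}{31}$ ($b = 2 + \frac{1}{-31} = 2 - \frac{1}{31} = \frac{61}{31} \approx 1.9677$)
$\left(1047 + 1112\right) \left(-1412 + b\right) - 1820 = \left(1047 + 1112\right) \left(-1412 + \frac{61}{31}\right) - 1820 = 2159 \left(- \frac{43711}{31}\right) - 1820 = - \frac{94372049}{31} - 1820 = - \frac{94428469}{31}$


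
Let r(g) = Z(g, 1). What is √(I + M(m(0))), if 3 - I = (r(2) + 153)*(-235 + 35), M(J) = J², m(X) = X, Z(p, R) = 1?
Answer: √30803 ≈ 175.51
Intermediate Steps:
r(g) = 1
I = 30803 (I = 3 - (1 + 153)*(-235 + 35) = 3 - 154*(-200) = 3 - 1*(-30800) = 3 + 30800 = 30803)
√(I + M(m(0))) = √(30803 + 0²) = √(30803 + 0) = √30803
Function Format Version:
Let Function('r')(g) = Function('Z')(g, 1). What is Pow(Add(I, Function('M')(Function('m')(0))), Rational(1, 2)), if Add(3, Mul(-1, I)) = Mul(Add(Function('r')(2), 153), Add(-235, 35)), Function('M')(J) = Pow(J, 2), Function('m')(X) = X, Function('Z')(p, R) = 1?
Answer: Pow(30803, Rational(1, 2)) ≈ 175.51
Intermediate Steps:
Function('r')(g) = 1
I = 30803 (I = Add(3, Mul(-1, Mul(Add(1, 153), Add(-235, 35)))) = Add(3, Mul(-1, Mul(154, -200))) = Add(3, Mul(-1, -30800)) = Add(3, 30800) = 30803)
Pow(Add(I, Function('M')(Function('m')(0))), Rational(1, 2)) = Pow(Add(30803, Pow(0, 2)), Rational(1, 2)) = Pow(Add(30803, 0), Rational(1, 2)) = Pow(30803, Rational(1, 2))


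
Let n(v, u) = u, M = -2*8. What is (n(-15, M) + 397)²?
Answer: 145161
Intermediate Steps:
M = -16
(n(-15, M) + 397)² = (-16 + 397)² = 381² = 145161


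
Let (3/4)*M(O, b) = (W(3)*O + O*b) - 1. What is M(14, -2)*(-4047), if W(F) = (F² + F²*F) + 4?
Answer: -2865276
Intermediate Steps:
W(F) = 4 + F² + F³ (W(F) = (F² + F³) + 4 = 4 + F² + F³)
M(O, b) = -4/3 + 160*O/3 + 4*O*b/3 (M(O, b) = 4*(((4 + 3² + 3³)*O + O*b) - 1)/3 = 4*(((4 + 9 + 27)*O + O*b) - 1)/3 = 4*((40*O + O*b) - 1)/3 = 4*(-1 + 40*O + O*b)/3 = -4/3 + 160*O/3 + 4*O*b/3)
M(14, -2)*(-4047) = (-4/3 + (160/3)*14 + (4/3)*14*(-2))*(-4047) = (-4/3 + 2240/3 - 112/3)*(-4047) = 708*(-4047) = -2865276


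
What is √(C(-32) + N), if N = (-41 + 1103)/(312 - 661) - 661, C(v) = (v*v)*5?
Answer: √542740021/349 ≈ 66.753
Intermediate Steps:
C(v) = 5*v² (C(v) = v²*5 = 5*v²)
N = -231751/349 (N = 1062/(-349) - 661 = 1062*(-1/349) - 661 = -1062/349 - 661 = -231751/349 ≈ -664.04)
√(C(-32) + N) = √(5*(-32)² - 231751/349) = √(5*1024 - 231751/349) = √(5120 - 231751/349) = √(1555129/349) = √542740021/349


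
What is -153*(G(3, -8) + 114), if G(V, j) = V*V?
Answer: -18819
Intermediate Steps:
G(V, j) = V²
-153*(G(3, -8) + 114) = -153*(3² + 114) = -153*(9 + 114) = -153*123 = -18819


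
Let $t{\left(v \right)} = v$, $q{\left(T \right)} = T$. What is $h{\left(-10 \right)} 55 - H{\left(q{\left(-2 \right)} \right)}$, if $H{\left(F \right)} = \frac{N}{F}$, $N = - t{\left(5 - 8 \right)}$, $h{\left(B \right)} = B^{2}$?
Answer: $\frac{11003}{2} \approx 5501.5$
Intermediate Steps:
$N = 3$ ($N = - (5 - 8) = \left(-1\right) \left(-3\right) = 3$)
$H{\left(F \right)} = \frac{3}{F}$
$h{\left(-10 \right)} 55 - H{\left(q{\left(-2 \right)} \right)} = \left(-10\right)^{2} \cdot 55 - \frac{3}{-2} = 100 \cdot 55 - 3 \left(- \frac{1}{2}\right) = 5500 - - \frac{3}{2} = 5500 + \frac{3}{2} = \frac{11003}{2}$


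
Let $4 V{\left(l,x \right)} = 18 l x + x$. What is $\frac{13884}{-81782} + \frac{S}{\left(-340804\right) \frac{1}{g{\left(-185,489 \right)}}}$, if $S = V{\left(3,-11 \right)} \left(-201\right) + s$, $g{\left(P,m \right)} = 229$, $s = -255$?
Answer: $- \frac{1138626088287}{55743265456} \approx -20.426$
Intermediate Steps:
$V{\left(l,x \right)} = \frac{x}{4} + \frac{9 l x}{2}$ ($V{\left(l,x \right)} = \frac{18 l x + x}{4} = \frac{x + 18 l x}{4} = \frac{x}{4} + \frac{9 l x}{2}$)
$S = \frac{120585}{4}$ ($S = \frac{1}{4} \left(-11\right) \left(1 + 18 \cdot 3\right) \left(-201\right) - 255 = \frac{1}{4} \left(-11\right) \left(1 + 54\right) \left(-201\right) - 255 = \frac{1}{4} \left(-11\right) 55 \left(-201\right) - 255 = \left(- \frac{605}{4}\right) \left(-201\right) - 255 = \frac{121605}{4} - 255 = \frac{120585}{4} \approx 30146.0$)
$\frac{13884}{-81782} + \frac{S}{\left(-340804\right) \frac{1}{g{\left(-185,489 \right)}}} = \frac{13884}{-81782} + \frac{120585}{4 \left(- \frac{340804}{229}\right)} = 13884 \left(- \frac{1}{81782}\right) + \frac{120585}{4 \left(\left(-340804\right) \frac{1}{229}\right)} = - \frac{6942}{40891} + \frac{120585}{4 \left(- \frac{340804}{229}\right)} = - \frac{6942}{40891} + \frac{120585}{4} \left(- \frac{229}{340804}\right) = - \frac{6942}{40891} - \frac{27613965}{1363216} = - \frac{1138626088287}{55743265456}$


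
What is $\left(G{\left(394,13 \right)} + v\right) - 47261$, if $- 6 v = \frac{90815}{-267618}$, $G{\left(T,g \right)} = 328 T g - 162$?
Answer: $\frac{2621467731659}{1605708} \approx 1.6326 \cdot 10^{6}$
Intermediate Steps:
$G{\left(T,g \right)} = -162 + 328 T g$ ($G{\left(T,g \right)} = 328 T g - 162 = -162 + 328 T g$)
$v = \frac{90815}{1605708}$ ($v = - \frac{90815 \frac{1}{-267618}}{6} = - \frac{90815 \left(- \frac{1}{267618}\right)}{6} = \left(- \frac{1}{6}\right) \left(- \frac{90815}{267618}\right) = \frac{90815}{1605708} \approx 0.056558$)
$\left(G{\left(394,13 \right)} + v\right) - 47261 = \left(\left(-162 + 328 \cdot 394 \cdot 13\right) + \frac{90815}{1605708}\right) - 47261 = \left(\left(-162 + 1680016\right) + \frac{90815}{1605708}\right) - 47261 = \left(1679854 + \frac{90815}{1605708}\right) - 47261 = \frac{2697355097447}{1605708} - 47261 = \frac{2621467731659}{1605708}$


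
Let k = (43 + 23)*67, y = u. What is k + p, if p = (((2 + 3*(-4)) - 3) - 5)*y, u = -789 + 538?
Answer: 8940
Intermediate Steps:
u = -251
y = -251
k = 4422 (k = 66*67 = 4422)
p = 4518 (p = (((2 + 3*(-4)) - 3) - 5)*(-251) = (((2 - 12) - 3) - 5)*(-251) = ((-10 - 3) - 5)*(-251) = (-13 - 5)*(-251) = -18*(-251) = 4518)
k + p = 4422 + 4518 = 8940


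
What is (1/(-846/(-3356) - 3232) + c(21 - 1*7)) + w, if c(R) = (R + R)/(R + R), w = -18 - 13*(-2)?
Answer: 48804179/5422873 ≈ 8.9997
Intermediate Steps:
w = 8 (w = -18 + 26 = 8)
c(R) = 1 (c(R) = (2*R)/((2*R)) = (2*R)*(1/(2*R)) = 1)
(1/(-846/(-3356) - 3232) + c(21 - 1*7)) + w = (1/(-846/(-3356) - 3232) + 1) + 8 = (1/(-846*(-1/3356) - 3232) + 1) + 8 = (1/(423/1678 - 3232) + 1) + 8 = (1/(-5422873/1678) + 1) + 8 = (-1678/5422873 + 1) + 8 = 5421195/5422873 + 8 = 48804179/5422873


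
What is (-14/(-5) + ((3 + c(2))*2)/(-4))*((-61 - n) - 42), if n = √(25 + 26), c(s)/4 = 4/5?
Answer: 309/10 + 3*√51/10 ≈ 33.042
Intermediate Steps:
c(s) = 16/5 (c(s) = 4*(4/5) = 4*(4*(⅕)) = 4*(⅘) = 16/5)
n = √51 ≈ 7.1414
(-14/(-5) + ((3 + c(2))*2)/(-4))*((-61 - n) - 42) = (-14/(-5) + ((3 + 16/5)*2)/(-4))*((-61 - √51) - 42) = (-14*(-⅕) + ((31/5)*2)*(-¼))*(-103 - √51) = (14/5 + (62/5)*(-¼))*(-103 - √51) = (14/5 - 31/10)*(-103 - √51) = -3*(-103 - √51)/10 = 309/10 + 3*√51/10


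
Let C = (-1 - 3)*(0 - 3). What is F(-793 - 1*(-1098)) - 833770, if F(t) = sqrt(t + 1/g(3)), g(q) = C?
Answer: -833770 + sqrt(10983)/6 ≈ -8.3375e+5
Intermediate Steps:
C = 12 (C = -4*(-3) = 12)
g(q) = 12
F(t) = sqrt(1/12 + t) (F(t) = sqrt(t + 1/12) = sqrt(1/12 + t))
F(-793 - 1*(-1098)) - 833770 = sqrt(3 + 36*(-793 - 1*(-1098)))/6 - 833770 = sqrt(3 + 36*(-793 + 1098))/6 - 833770 = sqrt(3 + 36*305)/6 - 833770 = sqrt(3 + 10980)/6 - 833770 = sqrt(10983)/6 - 833770 = -833770 + sqrt(10983)/6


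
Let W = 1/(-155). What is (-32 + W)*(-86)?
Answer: 426646/155 ≈ 2752.6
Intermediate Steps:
W = -1/155 ≈ -0.0064516
(-32 + W)*(-86) = (-32 - 1/155)*(-86) = -4961/155*(-86) = 426646/155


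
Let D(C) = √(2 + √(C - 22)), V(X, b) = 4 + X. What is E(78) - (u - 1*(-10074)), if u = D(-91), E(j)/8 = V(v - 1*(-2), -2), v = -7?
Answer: -10082 - √(2 + I*√113) ≈ -10085.0 - 2.0996*I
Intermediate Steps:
E(j) = -8 (E(j) = 8*(4 + (-7 - 1*(-2))) = 8*(4 + (-7 + 2)) = 8*(4 - 5) = 8*(-1) = -8)
D(C) = √(2 + √(-22 + C))
u = √(2 + I*√113) (u = √(2 + √(-22 - 91)) = √(2 + √(-113)) = √(2 + I*√113) ≈ 2.5315 + 2.0996*I)
E(78) - (u - 1*(-10074)) = -8 - (√(2 + I*√113) - 1*(-10074)) = -8 - (√(2 + I*√113) + 10074) = -8 - (10074 + √(2 + I*√113)) = -8 + (-10074 - √(2 + I*√113)) = -10082 - √(2 + I*√113)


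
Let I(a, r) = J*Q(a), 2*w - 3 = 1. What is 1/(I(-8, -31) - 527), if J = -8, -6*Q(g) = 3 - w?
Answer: -3/1577 ≈ -0.0019023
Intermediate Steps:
w = 2 (w = 3/2 + (1/2)*1 = 3/2 + 1/2 = 2)
Q(g) = -1/6 (Q(g) = -(3 - 1*2)/6 = -(3 - 2)/6 = -1/6*1 = -1/6)
I(a, r) = 4/3 (I(a, r) = -8*(-1/6) = 4/3)
1/(I(-8, -31) - 527) = 1/(4/3 - 527) = 1/(-1577/3) = -3/1577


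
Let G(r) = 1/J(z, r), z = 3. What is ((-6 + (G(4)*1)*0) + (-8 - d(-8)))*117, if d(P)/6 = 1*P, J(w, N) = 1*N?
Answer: 3978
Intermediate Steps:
J(w, N) = N
G(r) = 1/r
d(P) = 6*P (d(P) = 6*(1*P) = 6*P)
((-6 + (G(4)*1)*0) + (-8 - d(-8)))*117 = ((-6 + (1/4)*0) + (-8 - 6*(-8)))*117 = ((-6 + ((¼)*1)*0) + (-8 - 1*(-48)))*117 = ((-6 + (¼)*0) + (-8 + 48))*117 = ((-6 + 0) + 40)*117 = (-6 + 40)*117 = 34*117 = 3978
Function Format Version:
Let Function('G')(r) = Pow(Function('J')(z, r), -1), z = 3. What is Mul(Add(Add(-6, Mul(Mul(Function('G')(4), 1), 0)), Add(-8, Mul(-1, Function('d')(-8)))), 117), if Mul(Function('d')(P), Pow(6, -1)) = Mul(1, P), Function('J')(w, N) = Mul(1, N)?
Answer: 3978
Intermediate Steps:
Function('J')(w, N) = N
Function('G')(r) = Pow(r, -1)
Function('d')(P) = Mul(6, P) (Function('d')(P) = Mul(6, Mul(1, P)) = Mul(6, P))
Mul(Add(Add(-6, Mul(Mul(Function('G')(4), 1), 0)), Add(-8, Mul(-1, Function('d')(-8)))), 117) = Mul(Add(Add(-6, Mul(Mul(Pow(4, -1), 1), 0)), Add(-8, Mul(-1, Mul(6, -8)))), 117) = Mul(Add(Add(-6, Mul(Mul(Rational(1, 4), 1), 0)), Add(-8, Mul(-1, -48))), 117) = Mul(Add(Add(-6, Mul(Rational(1, 4), 0)), Add(-8, 48)), 117) = Mul(Add(Add(-6, 0), 40), 117) = Mul(Add(-6, 40), 117) = Mul(34, 117) = 3978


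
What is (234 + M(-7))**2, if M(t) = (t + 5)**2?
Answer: 56644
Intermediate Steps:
M(t) = (5 + t)**2
(234 + M(-7))**2 = (234 + (5 - 7)**2)**2 = (234 + (-2)**2)**2 = (234 + 4)**2 = 238**2 = 56644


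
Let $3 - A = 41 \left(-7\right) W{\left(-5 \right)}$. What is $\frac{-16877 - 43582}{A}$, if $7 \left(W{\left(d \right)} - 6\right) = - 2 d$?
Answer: $- \frac{8637}{305} \approx -28.318$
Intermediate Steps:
$W{\left(d \right)} = 6 - \frac{2 d}{7}$ ($W{\left(d \right)} = 6 + \frac{\left(-2\right) d}{7} = 6 - \frac{2 d}{7}$)
$A = 2135$ ($A = 3 - 41 \left(-7\right) \left(6 - - \frac{10}{7}\right) = 3 - - 287 \left(6 + \frac{10}{7}\right) = 3 - \left(-287\right) \frac{52}{7} = 3 - -2132 = 3 + 2132 = 2135$)
$\frac{-16877 - 43582}{A} = \frac{-16877 - 43582}{2135} = \left(-60459\right) \frac{1}{2135} = - \frac{8637}{305}$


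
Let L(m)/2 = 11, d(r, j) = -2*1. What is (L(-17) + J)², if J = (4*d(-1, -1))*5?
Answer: 324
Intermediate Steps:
d(r, j) = -2
L(m) = 22 (L(m) = 2*11 = 22)
J = -40 (J = (4*(-2))*5 = -8*5 = -40)
(L(-17) + J)² = (22 - 40)² = (-18)² = 324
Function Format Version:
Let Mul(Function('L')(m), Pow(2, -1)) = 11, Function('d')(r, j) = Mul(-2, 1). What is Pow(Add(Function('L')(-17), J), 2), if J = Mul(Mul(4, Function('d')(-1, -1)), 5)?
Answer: 324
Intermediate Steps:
Function('d')(r, j) = -2
Function('L')(m) = 22 (Function('L')(m) = Mul(2, 11) = 22)
J = -40 (J = Mul(Mul(4, -2), 5) = Mul(-8, 5) = -40)
Pow(Add(Function('L')(-17), J), 2) = Pow(Add(22, -40), 2) = Pow(-18, 2) = 324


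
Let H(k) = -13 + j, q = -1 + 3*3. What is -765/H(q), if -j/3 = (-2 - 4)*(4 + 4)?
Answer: -765/131 ≈ -5.8397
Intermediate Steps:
q = 8 (q = -1 + 9 = 8)
j = 144 (j = -3*(-2 - 4)*(4 + 4) = -(-18)*8 = -3*(-48) = 144)
H(k) = 131 (H(k) = -13 + 144 = 131)
-765/H(q) = -765/131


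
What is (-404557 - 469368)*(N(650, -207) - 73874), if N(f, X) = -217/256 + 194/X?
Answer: 3421263954614675/52992 ≈ 6.4562e+10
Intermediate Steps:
N(f, X) = -217/256 + 194/X (N(f, X) = -217*1/256 + 194/X = -217/256 + 194/X)
(-404557 - 469368)*(N(650, -207) - 73874) = (-404557 - 469368)*((-217/256 + 194/(-207)) - 73874) = -873925*((-217/256 + 194*(-1/207)) - 73874) = -873925*((-217/256 - 194/207) - 73874) = -873925*(-94583/52992 - 73874) = -873925*(-3914825591/52992) = 3421263954614675/52992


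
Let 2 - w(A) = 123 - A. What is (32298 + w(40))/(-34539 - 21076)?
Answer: -32217/55615 ≈ -0.57929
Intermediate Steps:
w(A) = -121 + A (w(A) = 2 - (123 - A) = 2 + (-123 + A) = -121 + A)
(32298 + w(40))/(-34539 - 21076) = (32298 + (-121 + 40))/(-34539 - 21076) = (32298 - 81)/(-55615) = 32217*(-1/55615) = -32217/55615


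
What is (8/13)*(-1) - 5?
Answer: -73/13 ≈ -5.6154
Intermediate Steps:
(8/13)*(-1) - 5 = -8/13 - 5 = -73/13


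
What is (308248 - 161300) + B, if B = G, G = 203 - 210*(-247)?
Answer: 199021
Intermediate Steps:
G = 52073 (G = 203 + 51870 = 52073)
B = 52073
(308248 - 161300) + B = (308248 - 161300) + 52073 = 146948 + 52073 = 199021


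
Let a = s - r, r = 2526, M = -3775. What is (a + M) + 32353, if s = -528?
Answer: 25524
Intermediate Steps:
a = -3054 (a = -528 - 1*2526 = -528 - 2526 = -3054)
(a + M) + 32353 = (-3054 - 3775) + 32353 = -6829 + 32353 = 25524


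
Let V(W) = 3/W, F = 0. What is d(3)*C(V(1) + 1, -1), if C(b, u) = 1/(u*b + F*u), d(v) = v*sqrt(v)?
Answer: -3*sqrt(3)/4 ≈ -1.2990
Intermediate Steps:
d(v) = v**(3/2)
C(b, u) = 1/(b*u) (C(b, u) = 1/(u*b + 0*u) = 1/(b*u + 0) = 1/(b*u))
d(3)*C(V(1) + 1, -1) = 3**(3/2)*(1/((3/1 + 1)*(-1))) = (3*sqrt(3))*(-1/(3*1 + 1)) = (3*sqrt(3))*(-1/(3 + 1)) = (3*sqrt(3))*(-1/4) = -3*sqrt(3)/4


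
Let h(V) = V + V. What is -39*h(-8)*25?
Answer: 15600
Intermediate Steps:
h(V) = 2*V
-39*h(-8)*25 = -78*(-8)*25 = -39*(-16)*25 = 624*25 = 15600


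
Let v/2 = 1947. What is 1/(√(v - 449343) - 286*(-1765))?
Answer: 504790/254813389549 - I*√445449/254813389549 ≈ 1.981e-6 - 2.6192e-9*I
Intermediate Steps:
v = 3894 (v = 2*1947 = 3894)
1/(√(v - 449343) - 286*(-1765)) = 1/(√(3894 - 449343) - 286*(-1765)) = 1/(√(-445449) + 504790) = 1/(I*√445449 + 504790) = 1/(504790 + I*√445449)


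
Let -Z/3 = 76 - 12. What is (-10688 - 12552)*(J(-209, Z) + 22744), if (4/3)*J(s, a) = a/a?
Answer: -528587990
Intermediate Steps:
Z = -192 (Z = -3*(76 - 12) = -3*64 = -192)
J(s, a) = ¾ (J(s, a) = 3*(a/a)/4 = (¾)*1 = ¾)
(-10688 - 12552)*(J(-209, Z) + 22744) = (-10688 - 12552)*(¾ + 22744) = -23240*90979/4 = -528587990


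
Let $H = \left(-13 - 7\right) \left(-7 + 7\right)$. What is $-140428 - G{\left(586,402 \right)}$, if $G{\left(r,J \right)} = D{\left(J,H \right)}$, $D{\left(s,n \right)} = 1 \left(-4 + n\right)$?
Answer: $-140424$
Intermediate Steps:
$H = 0$ ($H = \left(-20\right) 0 = 0$)
$D{\left(s,n \right)} = -4 + n$
$G{\left(r,J \right)} = -4$ ($G{\left(r,J \right)} = -4 + 0 = -4$)
$-140428 - G{\left(586,402 \right)} = -140428 - -4 = -140428 + 4 = -140424$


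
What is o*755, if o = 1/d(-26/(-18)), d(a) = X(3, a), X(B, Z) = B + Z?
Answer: 1359/8 ≈ 169.88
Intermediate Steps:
d(a) = 3 + a
o = 9/40 (o = 1/(3 - 26/(-18)) = 1/(3 - 26*(-1/18)) = 1/(3 + 13/9) = 1/(40/9) = 9/40 ≈ 0.22500)
o*755 = (9/40)*755 = 1359/8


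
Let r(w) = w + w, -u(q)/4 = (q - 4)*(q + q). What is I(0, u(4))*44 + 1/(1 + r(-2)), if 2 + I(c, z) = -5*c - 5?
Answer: -925/3 ≈ -308.33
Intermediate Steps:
u(q) = -8*q*(-4 + q) (u(q) = -4*(q - 4)*(q + q) = -4*(-4 + q)*2*q = -8*q*(-4 + q))
I(c, z) = -7 - 5*c (I(c, z) = -2 + (-5*c - 5) = -2 + (-5 - 5*c) = -7 - 5*c)
r(w) = 2*w
I(0, u(4))*44 + 1/(1 + r(-2)) = (-7 - 5*0)*44 + 1/(1 + 2*(-2)) = (-7 + 0)*44 + 1/(1 - 4) = -7*44 + 1/(-3) = -308 - 1/3 = -925/3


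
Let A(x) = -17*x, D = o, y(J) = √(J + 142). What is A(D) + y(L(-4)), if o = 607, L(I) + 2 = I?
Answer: -10319 + 2*√34 ≈ -10307.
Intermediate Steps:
L(I) = -2 + I
y(J) = √(142 + J)
D = 607
A(D) + y(L(-4)) = -17*607 + √(142 + (-2 - 4)) = -10319 + √(142 - 6) = -10319 + √136 = -10319 + 2*√34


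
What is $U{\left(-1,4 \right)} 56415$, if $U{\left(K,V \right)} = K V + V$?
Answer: $0$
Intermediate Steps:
$U{\left(K,V \right)} = V + K V$
$U{\left(-1,4 \right)} 56415 = 4 \left(1 - 1\right) 56415 = 4 \cdot 0 \cdot 56415 = 0 \cdot 56415 = 0$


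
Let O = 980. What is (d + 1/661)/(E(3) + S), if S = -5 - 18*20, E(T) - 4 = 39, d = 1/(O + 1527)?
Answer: -1584/266797447 ≈ -5.9371e-6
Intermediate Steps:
d = 1/2507 (d = 1/(980 + 1527) = 1/2507 ≈ 0.00039888)
E(T) = 43 (E(T) = 4 + 39 = 43)
S = -365 (S = -5 - 360 = -365)
(d + 1/661)/(E(3) + S) = (1/2507 + 1/661)/(43 - 365) = (1/2507 + 1/661)/(-322) = (3168/1657127)*(-1/322) = -1584/266797447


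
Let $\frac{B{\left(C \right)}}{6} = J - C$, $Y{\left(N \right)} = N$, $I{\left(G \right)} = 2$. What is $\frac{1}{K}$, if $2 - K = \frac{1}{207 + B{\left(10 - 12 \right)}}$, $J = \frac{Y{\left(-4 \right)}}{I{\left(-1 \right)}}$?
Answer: $\frac{207}{413} \approx 0.50121$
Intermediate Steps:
$J = -2$ ($J = - \frac{4}{2} = \left(-4\right) \frac{1}{2} = -2$)
$B{\left(C \right)} = -12 - 6 C$ ($B{\left(C \right)} = 6 \left(-2 - C\right) = -12 - 6 C$)
$K = \frac{413}{207}$ ($K = 2 - \frac{1}{207 - \left(12 + 6 \left(10 - 12\right)\right)} = 2 - \frac{1}{207 - 0} = 2 - \frac{1}{207 + \left(-12 + 12\right)} = 2 - \frac{1}{207 + 0} = 2 - \frac{1}{207} = \frac{413}{207} \approx 1.9952$)
$\frac{1}{K} = \frac{1}{\frac{413}{207}} = \frac{207}{413}$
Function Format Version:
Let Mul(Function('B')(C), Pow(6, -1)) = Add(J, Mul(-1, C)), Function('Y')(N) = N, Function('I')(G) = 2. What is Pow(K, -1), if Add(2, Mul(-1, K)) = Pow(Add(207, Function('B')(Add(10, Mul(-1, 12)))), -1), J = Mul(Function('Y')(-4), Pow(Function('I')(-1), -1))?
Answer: Rational(207, 413) ≈ 0.50121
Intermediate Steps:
J = -2 (J = Mul(-4, Pow(2, -1)) = Mul(-4, Rational(1, 2)) = -2)
Function('B')(C) = Add(-12, Mul(-6, C)) (Function('B')(C) = Mul(6, Add(-2, Mul(-1, C))) = Add(-12, Mul(-6, C)))
K = Rational(413, 207) (K = Add(2, Mul(-1, Pow(Add(207, Add(-12, Mul(-6, Add(10, Mul(-1, 12))))), -1))) = Add(2, Mul(-1, Pow(Add(207, Add(-12, Mul(-6, Add(10, -12)))), -1))) = Add(2, Mul(-1, Pow(Add(207, Add(-12, Mul(-6, -2))), -1))) = Add(2, Mul(-1, Pow(Add(207, Add(-12, 12)), -1))) = Add(2, Mul(-1, Pow(Add(207, 0), -1))) = Add(2, Mul(-1, Pow(207, -1))) = Add(2, Mul(-1, Rational(1, 207))) = Add(2, Rational(-1, 207)) = Rational(413, 207) ≈ 1.9952)
Pow(K, -1) = Pow(Rational(413, 207), -1) = Rational(207, 413)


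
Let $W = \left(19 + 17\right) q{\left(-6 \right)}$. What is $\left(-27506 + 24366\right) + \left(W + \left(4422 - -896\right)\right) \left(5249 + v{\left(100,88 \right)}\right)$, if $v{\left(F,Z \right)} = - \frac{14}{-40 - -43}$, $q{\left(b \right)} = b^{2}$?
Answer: $\frac{104048642}{3} \approx 3.4683 \cdot 10^{7}$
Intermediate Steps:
$v{\left(F,Z \right)} = - \frac{14}{3}$ ($v{\left(F,Z \right)} = - \frac{14}{-40 + 43} = - \frac{14}{3}$)
$W = 1296$ ($W = \left(19 + 17\right) \left(-6\right)^{2} = 36 \cdot 36 = 1296$)
$\left(-27506 + 24366\right) + \left(W + \left(4422 - -896\right)\right) \left(5249 + v{\left(100,88 \right)}\right) = \left(-27506 + 24366\right) + \left(1296 + \left(4422 - -896\right)\right) \left(5249 - \frac{14}{3}\right) = -3140 + \left(1296 + \left(4422 + 896\right)\right) \frac{15733}{3} = -3140 + \left(1296 + 5318\right) \frac{15733}{3} = -3140 + 6614 \cdot \frac{15733}{3} = -3140 + \frac{104058062}{3} = \frac{104048642}{3}$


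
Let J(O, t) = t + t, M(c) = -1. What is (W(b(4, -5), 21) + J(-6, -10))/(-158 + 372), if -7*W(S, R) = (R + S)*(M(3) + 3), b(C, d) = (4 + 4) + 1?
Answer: -100/749 ≈ -0.13351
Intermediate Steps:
b(C, d) = 9 (b(C, d) = 8 + 1 = 9)
W(S, R) = -2*R/7 - 2*S/7 (W(S, R) = -(R + S)*(-1 + 3)/7 = -(R + S)*2/7 = -(2*R + 2*S)/7 = -2*R/7 - 2*S/7)
J(O, t) = 2*t
(W(b(4, -5), 21) + J(-6, -10))/(-158 + 372) = ((-2/7*21 - 2/7*9) + 2*(-10))/(-158 + 372) = ((-6 - 18/7) - 20)/214 = (-60/7 - 20)*(1/214) = -200/7*1/214 = -100/749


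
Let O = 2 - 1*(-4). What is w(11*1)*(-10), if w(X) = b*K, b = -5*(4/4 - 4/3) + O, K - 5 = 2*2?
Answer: -690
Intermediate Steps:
O = 6 (O = 2 + 4 = 6)
K = 9 (K = 5 + 2*2 = 5 + 4 = 9)
b = 23/3 (b = -5*(4/4 - 4/3) + 6 = -5*(4*(1/4) - 4*1/3) + 6 = -5*(1 - 4/3) + 6 = -5*(-1/3) + 6 = 5/3 + 6 = 23/3 ≈ 7.6667)
w(X) = 69 (w(X) = (23/3)*9 = 69)
w(11*1)*(-10) = 69*(-10) = -690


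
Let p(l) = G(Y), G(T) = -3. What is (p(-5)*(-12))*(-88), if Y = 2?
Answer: -3168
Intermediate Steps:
p(l) = -3
(p(-5)*(-12))*(-88) = -3*(-12)*(-88) = 36*(-88) = -3168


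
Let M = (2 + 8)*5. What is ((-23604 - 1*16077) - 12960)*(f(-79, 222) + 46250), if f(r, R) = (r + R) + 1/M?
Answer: -122108748291/50 ≈ -2.4422e+9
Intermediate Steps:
M = 50 (M = 10*5 = 50)
f(r, R) = 1/50 + R + r (f(r, R) = (r + R) + 1/50 = (R + r) + 1/50 = 1/50 + R + r)
((-23604 - 1*16077) - 12960)*(f(-79, 222) + 46250) = ((-23604 - 1*16077) - 12960)*((1/50 + 222 - 79) + 46250) = ((-23604 - 16077) - 12960)*(7151/50 + 46250) = (-39681 - 12960)*(2319651/50) = -52641*2319651/50 = -122108748291/50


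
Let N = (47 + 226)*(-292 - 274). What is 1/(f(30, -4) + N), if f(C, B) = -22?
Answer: -1/154540 ≈ -6.4708e-6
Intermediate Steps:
N = -154518 (N = 273*(-566) = -154518)
1/(f(30, -4) + N) = 1/(-22 - 154518) = 1/(-154540) = -1/154540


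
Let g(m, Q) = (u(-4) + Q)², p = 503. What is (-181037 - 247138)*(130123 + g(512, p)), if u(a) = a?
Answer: -162331418700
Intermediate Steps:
g(m, Q) = (-4 + Q)²
(-181037 - 247138)*(130123 + g(512, p)) = (-181037 - 247138)*(130123 + (-4 + 503)²) = -428175*(130123 + 499²) = -428175*(130123 + 249001) = -428175*379124 = -162331418700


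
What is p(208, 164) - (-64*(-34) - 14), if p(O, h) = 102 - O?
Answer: -2268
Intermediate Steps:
p(208, 164) - (-64*(-34) - 14) = (102 - 1*208) - (-64*(-34) - 14) = (102 - 208) - (2176 - 14) = -106 - 1*2162 = -106 - 2162 = -2268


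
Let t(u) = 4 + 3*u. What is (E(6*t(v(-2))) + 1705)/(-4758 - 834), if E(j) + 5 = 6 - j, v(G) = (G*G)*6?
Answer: -625/2796 ≈ -0.22353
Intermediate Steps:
v(G) = 6*G² (v(G) = G²*6 = 6*G²)
E(j) = 1 - j (E(j) = -5 + (6 - j) = 1 - j)
(E(6*t(v(-2))) + 1705)/(-4758 - 834) = ((1 - 6*(4 + 3*(6*(-2)²))) + 1705)/(-4758 - 834) = ((1 - 6*(4 + 3*(6*4))) + 1705)/(-5592) = ((1 - 6*(4 + 3*24)) + 1705)*(-1/5592) = ((1 - 6*(4 + 72)) + 1705)*(-1/5592) = ((1 - 6*76) + 1705)*(-1/5592) = ((1 - 1*456) + 1705)*(-1/5592) = ((1 - 456) + 1705)*(-1/5592) = (-455 + 1705)*(-1/5592) = 1250*(-1/5592) = -625/2796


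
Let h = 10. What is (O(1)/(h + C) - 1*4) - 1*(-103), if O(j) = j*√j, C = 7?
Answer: 1684/17 ≈ 99.059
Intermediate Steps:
O(j) = j^(3/2)
(O(1)/(h + C) - 1*4) - 1*(-103) = (1^(3/2)/(10 + 7) - 1*4) - 1*(-103) = (1/17 - 4) + 103 = -67/17 + 103 = 1684/17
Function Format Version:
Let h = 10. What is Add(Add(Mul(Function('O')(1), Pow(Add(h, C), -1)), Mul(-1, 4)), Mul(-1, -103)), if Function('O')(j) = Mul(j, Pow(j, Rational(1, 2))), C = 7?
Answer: Rational(1684, 17) ≈ 99.059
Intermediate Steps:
Function('O')(j) = Pow(j, Rational(3, 2))
Add(Add(Mul(Function('O')(1), Pow(Add(h, C), -1)), Mul(-1, 4)), Mul(-1, -103)) = Add(Add(Mul(Pow(1, Rational(3, 2)), Pow(Add(10, 7), -1)), Mul(-1, 4)), Mul(-1, -103)) = Add(Add(Mul(1, Pow(17, -1)), -4), 103) = Add(Add(Mul(1, Rational(1, 17)), -4), 103) = Add(Add(Rational(1, 17), -4), 103) = Add(Rational(-67, 17), 103) = Rational(1684, 17)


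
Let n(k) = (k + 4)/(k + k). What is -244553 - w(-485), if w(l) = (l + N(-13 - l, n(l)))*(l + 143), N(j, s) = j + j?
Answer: -87575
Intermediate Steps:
n(k) = (4 + k)/(2*k) (n(k) = (4 + k)/((2*k)) = (4 + k)*(1/(2*k)) = (4 + k)/(2*k))
N(j, s) = 2*j
w(l) = (-26 - l)*(143 + l) (w(l) = (l + 2*(-13 - l))*(l + 143) = (l + (-26 - 2*l))*(143 + l) = (-26 - l)*(143 + l))
-244553 - w(-485) = -244553 - (-3718 - 1*(-485)² - 169*(-485)) = -244553 - (-3718 - 1*235225 + 81965) = -244553 - (-3718 - 235225 + 81965) = -244553 - 1*(-156978) = -244553 + 156978 = -87575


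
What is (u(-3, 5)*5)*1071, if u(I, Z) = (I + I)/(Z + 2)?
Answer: -4590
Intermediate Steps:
u(I, Z) = 2*I/(2 + Z) (u(I, Z) = (2*I)/(2 + Z) = 2*I/(2 + Z))
(u(-3, 5)*5)*1071 = ((2*(-3)/(2 + 5))*5)*1071 = ((2*(-3)/7)*5)*1071 = ((2*(-3)*(⅐))*5)*1071 = -6/7*5*1071 = -30/7*1071 = -4590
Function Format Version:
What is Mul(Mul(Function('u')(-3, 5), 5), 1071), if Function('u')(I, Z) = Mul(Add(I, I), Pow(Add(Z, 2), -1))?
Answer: -4590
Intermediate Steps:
Function('u')(I, Z) = Mul(2, I, Pow(Add(2, Z), -1)) (Function('u')(I, Z) = Mul(Mul(2, I), Pow(Add(2, Z), -1)) = Mul(2, I, Pow(Add(2, Z), -1)))
Mul(Mul(Function('u')(-3, 5), 5), 1071) = Mul(Mul(Mul(2, -3, Pow(Add(2, 5), -1)), 5), 1071) = Mul(Mul(Mul(2, -3, Pow(7, -1)), 5), 1071) = Mul(Mul(Mul(2, -3, Rational(1, 7)), 5), 1071) = Mul(Mul(Rational(-6, 7), 5), 1071) = Mul(Rational(-30, 7), 1071) = -4590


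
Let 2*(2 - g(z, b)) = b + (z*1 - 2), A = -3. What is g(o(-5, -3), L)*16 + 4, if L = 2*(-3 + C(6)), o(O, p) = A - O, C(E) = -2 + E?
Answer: 20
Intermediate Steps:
o(O, p) = -3 - O
L = 2 (L = 2*(-3 + (-2 + 6)) = 2*(-3 + 4) = 2*1 = 2)
g(z, b) = 3 - b/2 - z/2 (g(z, b) = 2 - (b + (z*1 - 2))/2 = 2 - (b + (z - 2))/2 = 2 - (b + (-2 + z))/2 = 2 - (-2 + b + z)/2 = 2 + (1 - b/2 - z/2) = 3 - b/2 - z/2)
g(o(-5, -3), L)*16 + 4 = (3 - 1/2*2 - (-3 - 1*(-5))/2)*16 + 4 = (3 - 1 - (-3 + 5)/2)*16 + 4 = (3 - 1 - 1/2*2)*16 + 4 = (3 - 1 - 1)*16 + 4 = 1*16 + 4 = 16 + 4 = 20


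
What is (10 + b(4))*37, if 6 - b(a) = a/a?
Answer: 555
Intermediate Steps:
b(a) = 5 (b(a) = 6 - a/a = 6 - 1*1 = 6 - 1 = 5)
(10 + b(4))*37 = (10 + 5)*37 = 15*37 = 555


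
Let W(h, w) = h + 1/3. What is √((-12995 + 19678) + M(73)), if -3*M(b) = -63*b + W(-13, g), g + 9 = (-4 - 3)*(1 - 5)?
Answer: √73982/3 ≈ 90.665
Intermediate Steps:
g = 19 (g = -9 + (-4 - 3)*(1 - 5) = -9 - 7*(-4) = -9 + 28 = 19)
W(h, w) = ⅓ + h (W(h, w) = h + ⅓ = ⅓ + h)
M(b) = 38/9 + 21*b (M(b) = -(-63*b + (⅓ - 13))/3 = -(-63*b - 38/3)/3 = -(-38/3 - 63*b)/3 = 38/9 + 21*b)
√((-12995 + 19678) + M(73)) = √((-12995 + 19678) + (38/9 + 21*73)) = √(6683 + (38/9 + 1533)) = √(6683 + 13835/9) = √(73982/9) = √73982/3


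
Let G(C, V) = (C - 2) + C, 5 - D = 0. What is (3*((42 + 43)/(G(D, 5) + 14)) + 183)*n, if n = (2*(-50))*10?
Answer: -2140500/11 ≈ -1.9459e+5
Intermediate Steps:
n = -1000 (n = -100*10 = -1000)
D = 5 (D = 5 - 1*0 = 5 + 0 = 5)
G(C, V) = -2 + 2*C (G(C, V) = (-2 + C) + C = -2 + 2*C)
(3*((42 + 43)/(G(D, 5) + 14)) + 183)*n = (3*((42 + 43)/((-2 + 2*5) + 14)) + 183)*(-1000) = (3*(85/((-2 + 10) + 14)) + 183)*(-1000) = (3*(85/(8 + 14)) + 183)*(-1000) = (3*(85/22) + 183)*(-1000) = (255/22 + 183)*(-1000) = (4281/22)*(-1000) = -2140500/11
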